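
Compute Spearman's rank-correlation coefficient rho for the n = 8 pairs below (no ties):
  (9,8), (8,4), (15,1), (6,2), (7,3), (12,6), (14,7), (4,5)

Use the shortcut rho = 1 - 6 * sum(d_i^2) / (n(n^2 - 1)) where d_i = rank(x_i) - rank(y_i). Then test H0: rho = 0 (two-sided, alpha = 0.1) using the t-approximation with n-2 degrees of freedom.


Step 1: Rank x and y separately (midranks; no ties here).
rank(x): 9->5, 8->4, 15->8, 6->2, 7->3, 12->6, 14->7, 4->1
rank(y): 8->8, 4->4, 1->1, 2->2, 3->3, 6->6, 7->7, 5->5
Step 2: d_i = R_x(i) - R_y(i); compute d_i^2.
  (5-8)^2=9, (4-4)^2=0, (8-1)^2=49, (2-2)^2=0, (3-3)^2=0, (6-6)^2=0, (7-7)^2=0, (1-5)^2=16
sum(d^2) = 74.
Step 3: rho = 1 - 6*74 / (8*(8^2 - 1)) = 1 - 444/504 = 0.119048.
Step 4: Under H0, t = rho * sqrt((n-2)/(1-rho^2)) = 0.2937 ~ t(6).
Step 5: Two-sided p-value from the t-distribution with 6 df = 0.778886.
Step 6: alpha = 0.1. fail to reject H0.

rho = 0.1190, p = 0.778886, fail to reject H0 at alpha = 0.1.


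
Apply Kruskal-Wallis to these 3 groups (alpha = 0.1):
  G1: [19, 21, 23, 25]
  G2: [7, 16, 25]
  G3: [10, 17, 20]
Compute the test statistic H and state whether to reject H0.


Step 1: Combine all N = 10 observations and assign midranks.
sorted (value, group, rank): (7,G2,1), (10,G3,2), (16,G2,3), (17,G3,4), (19,G1,5), (20,G3,6), (21,G1,7), (23,G1,8), (25,G1,9.5), (25,G2,9.5)
Step 2: Sum ranks within each group.
R_1 = 29.5 (n_1 = 4)
R_2 = 13.5 (n_2 = 3)
R_3 = 12 (n_3 = 3)
Step 3: H = 12/(N(N+1)) * sum(R_i^2/n_i) - 3(N+1)
     = 12/(10*11) * (29.5^2/4 + 13.5^2/3 + 12^2/3) - 3*11
     = 0.109091 * 326.312 - 33
     = 2.597727.
Step 4: Ties present; correction factor C = 1 - 6/(10^3 - 10) = 0.993939. Corrected H = 2.597727 / 0.993939 = 2.613567.
Step 5: Under H0, H ~ chi^2(2); p-value = 0.270689.
Step 6: alpha = 0.1. fail to reject H0.

H = 2.6136, df = 2, p = 0.270689, fail to reject H0.


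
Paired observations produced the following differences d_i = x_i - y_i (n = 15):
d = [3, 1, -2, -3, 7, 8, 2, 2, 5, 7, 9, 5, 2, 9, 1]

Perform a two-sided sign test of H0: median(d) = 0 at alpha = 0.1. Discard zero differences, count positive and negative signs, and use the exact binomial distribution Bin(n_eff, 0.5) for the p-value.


Step 1: Discard zero differences. Original n = 15; n_eff = number of nonzero differences = 15.
Nonzero differences (with sign): +3, +1, -2, -3, +7, +8, +2, +2, +5, +7, +9, +5, +2, +9, +1
Step 2: Count signs: positive = 13, negative = 2.
Step 3: Under H0: P(positive) = 0.5, so the number of positives S ~ Bin(15, 0.5).
Step 4: Two-sided exact p-value = sum of Bin(15,0.5) probabilities at or below the observed probability = 0.007385.
Step 5: alpha = 0.1. reject H0.

n_eff = 15, pos = 13, neg = 2, p = 0.007385, reject H0.


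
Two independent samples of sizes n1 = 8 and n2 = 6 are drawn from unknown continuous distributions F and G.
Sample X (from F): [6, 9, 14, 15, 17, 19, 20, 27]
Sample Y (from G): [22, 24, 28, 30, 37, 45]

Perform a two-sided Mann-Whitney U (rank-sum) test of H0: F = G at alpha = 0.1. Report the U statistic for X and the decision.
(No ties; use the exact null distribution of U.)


Step 1: Combine and sort all 14 observations; assign midranks.
sorted (value, group): (6,X), (9,X), (14,X), (15,X), (17,X), (19,X), (20,X), (22,Y), (24,Y), (27,X), (28,Y), (30,Y), (37,Y), (45,Y)
ranks: 6->1, 9->2, 14->3, 15->4, 17->5, 19->6, 20->7, 22->8, 24->9, 27->10, 28->11, 30->12, 37->13, 45->14
Step 2: Rank sum for X: R1 = 1 + 2 + 3 + 4 + 5 + 6 + 7 + 10 = 38.
Step 3: U_X = R1 - n1(n1+1)/2 = 38 - 8*9/2 = 38 - 36 = 2.
       U_Y = n1*n2 - U_X = 48 - 2 = 46.
Step 4: No ties, so the exact null distribution of U (based on enumerating the C(14,8) = 3003 equally likely rank assignments) gives the two-sided p-value.
Step 5: p-value = 0.002664; compare to alpha = 0.1. reject H0.

U_X = 2, p = 0.002664, reject H0 at alpha = 0.1.


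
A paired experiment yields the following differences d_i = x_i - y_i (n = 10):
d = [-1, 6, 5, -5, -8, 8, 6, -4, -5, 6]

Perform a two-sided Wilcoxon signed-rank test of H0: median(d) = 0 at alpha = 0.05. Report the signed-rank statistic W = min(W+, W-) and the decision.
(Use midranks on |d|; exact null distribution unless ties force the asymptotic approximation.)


Step 1: Drop any zero differences (none here) and take |d_i|.
|d| = [1, 6, 5, 5, 8, 8, 6, 4, 5, 6]
Step 2: Midrank |d_i| (ties get averaged ranks).
ranks: |1|->1, |6|->7, |5|->4, |5|->4, |8|->9.5, |8|->9.5, |6|->7, |4|->2, |5|->4, |6|->7
Step 3: Attach original signs; sum ranks with positive sign and with negative sign.
W+ = 7 + 4 + 9.5 + 7 + 7 = 34.5
W- = 1 + 4 + 9.5 + 2 + 4 = 20.5
(Check: W+ + W- = 55 should equal n(n+1)/2 = 55.)
Step 4: Test statistic W = min(W+, W-) = 20.5.
Step 5: Ties in |d|, so use the tie-corrected normal approximation.
        E[W] = n(n+1)/4 = 10*11/4 = 27.5.
        Tie groups: |d|=5 (t=3), |d|=6 (t=3), |d|=8 (t=2); sum(t^3 - t) = 54.
        Var[W] = n(n+1)(2n+1)/24 - sum(t^3-t)/48 = 2310/24 - 54/48 = 95.125.
        z = (W - E[W]) / sqrt(Var[W]) = (20.5 - 27.5) / 9.7532 = -0.7177.
        Two-sided p = 2*Phi(z) = 0.472934.
Step 6: alpha = 0.05. fail to reject H0.

W+ = 34.5, W- = 20.5, W = min = 20.5, p = 0.472934, fail to reject H0.


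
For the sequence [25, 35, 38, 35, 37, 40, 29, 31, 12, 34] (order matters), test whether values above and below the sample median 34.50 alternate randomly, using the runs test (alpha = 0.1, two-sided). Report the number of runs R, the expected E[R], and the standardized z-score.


Step 1: Compute median = 34.50; label A = above, B = below.
Labels in order: BAAAAABBBB  (n_A = 5, n_B = 5)
Step 2: Count runs R = 3.
Step 3: Under H0 (random ordering), E[R] = 2*n_A*n_B/(n_A+n_B) + 1 = 2*5*5/10 + 1 = 6.0000.
        Var[R] = 2*n_A*n_B*(2*n_A*n_B - n_A - n_B) / ((n_A+n_B)^2 * (n_A+n_B-1)) = 2000/900 = 2.2222.
        SD[R] = 1.4907.
Step 4: Continuity-corrected z = (R + 0.5 - E[R]) / SD[R] = (3 + 0.5 - 6.0000) / 1.4907 = -1.6771.
Step 5: Two-sided p-value via normal approximation = 2*(1 - Phi(|z|)) = 0.093533.
Step 6: alpha = 0.1. reject H0.

R = 3, z = -1.6771, p = 0.093533, reject H0.


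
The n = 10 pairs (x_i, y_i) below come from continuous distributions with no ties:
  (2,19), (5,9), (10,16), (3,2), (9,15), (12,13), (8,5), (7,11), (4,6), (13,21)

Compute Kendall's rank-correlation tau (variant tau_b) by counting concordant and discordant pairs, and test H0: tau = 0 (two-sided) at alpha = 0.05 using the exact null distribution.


Step 1: Enumerate the 45 unordered pairs (i,j) with i<j and classify each by sign(x_j-x_i) * sign(y_j-y_i).
  (1,2):dx=+3,dy=-10->D; (1,3):dx=+8,dy=-3->D; (1,4):dx=+1,dy=-17->D; (1,5):dx=+7,dy=-4->D
  (1,6):dx=+10,dy=-6->D; (1,7):dx=+6,dy=-14->D; (1,8):dx=+5,dy=-8->D; (1,9):dx=+2,dy=-13->D
  (1,10):dx=+11,dy=+2->C; (2,3):dx=+5,dy=+7->C; (2,4):dx=-2,dy=-7->C; (2,5):dx=+4,dy=+6->C
  (2,6):dx=+7,dy=+4->C; (2,7):dx=+3,dy=-4->D; (2,8):dx=+2,dy=+2->C; (2,9):dx=-1,dy=-3->C
  (2,10):dx=+8,dy=+12->C; (3,4):dx=-7,dy=-14->C; (3,5):dx=-1,dy=-1->C; (3,6):dx=+2,dy=-3->D
  (3,7):dx=-2,dy=-11->C; (3,8):dx=-3,dy=-5->C; (3,9):dx=-6,dy=-10->C; (3,10):dx=+3,dy=+5->C
  (4,5):dx=+6,dy=+13->C; (4,6):dx=+9,dy=+11->C; (4,7):dx=+5,dy=+3->C; (4,8):dx=+4,dy=+9->C
  (4,9):dx=+1,dy=+4->C; (4,10):dx=+10,dy=+19->C; (5,6):dx=+3,dy=-2->D; (5,7):dx=-1,dy=-10->C
  (5,8):dx=-2,dy=-4->C; (5,9):dx=-5,dy=-9->C; (5,10):dx=+4,dy=+6->C; (6,7):dx=-4,dy=-8->C
  (6,8):dx=-5,dy=-2->C; (6,9):dx=-8,dy=-7->C; (6,10):dx=+1,dy=+8->C; (7,8):dx=-1,dy=+6->D
  (7,9):dx=-4,dy=+1->D; (7,10):dx=+5,dy=+16->C; (8,9):dx=-3,dy=-5->C; (8,10):dx=+6,dy=+10->C
  (9,10):dx=+9,dy=+15->C
Step 2: C = 32, D = 13, total pairs = 45.
Step 3: tau = (C - D)/(n(n-1)/2) = (32 - 13)/45 = 0.422222.
Step 4: Exact two-sided p-value (enumerate n! = 3628800 permutations of y under H0): p = 0.108313.
Step 5: alpha = 0.05. fail to reject H0.

tau_b = 0.4222 (C=32, D=13), p = 0.108313, fail to reject H0.


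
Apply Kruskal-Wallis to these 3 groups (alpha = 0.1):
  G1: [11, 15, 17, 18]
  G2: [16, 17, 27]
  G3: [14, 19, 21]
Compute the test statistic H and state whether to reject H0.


Step 1: Combine all N = 10 observations and assign midranks.
sorted (value, group, rank): (11,G1,1), (14,G3,2), (15,G1,3), (16,G2,4), (17,G1,5.5), (17,G2,5.5), (18,G1,7), (19,G3,8), (21,G3,9), (27,G2,10)
Step 2: Sum ranks within each group.
R_1 = 16.5 (n_1 = 4)
R_2 = 19.5 (n_2 = 3)
R_3 = 19 (n_3 = 3)
Step 3: H = 12/(N(N+1)) * sum(R_i^2/n_i) - 3(N+1)
     = 12/(10*11) * (16.5^2/4 + 19.5^2/3 + 19^2/3) - 3*11
     = 0.109091 * 315.146 - 33
     = 1.379545.
Step 4: Ties present; correction factor C = 1 - 6/(10^3 - 10) = 0.993939. Corrected H = 1.379545 / 0.993939 = 1.387957.
Step 5: Under H0, H ~ chi^2(2); p-value = 0.499584.
Step 6: alpha = 0.1. fail to reject H0.

H = 1.3880, df = 2, p = 0.499584, fail to reject H0.


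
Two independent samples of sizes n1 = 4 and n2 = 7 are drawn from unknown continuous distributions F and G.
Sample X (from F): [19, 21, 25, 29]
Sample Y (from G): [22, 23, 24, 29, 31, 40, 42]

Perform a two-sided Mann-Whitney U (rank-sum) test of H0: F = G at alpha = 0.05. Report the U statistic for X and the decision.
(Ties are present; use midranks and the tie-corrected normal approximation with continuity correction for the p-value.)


Step 1: Combine and sort all 11 observations; assign midranks.
sorted (value, group): (19,X), (21,X), (22,Y), (23,Y), (24,Y), (25,X), (29,X), (29,Y), (31,Y), (40,Y), (42,Y)
ranks: 19->1, 21->2, 22->3, 23->4, 24->5, 25->6, 29->7.5, 29->7.5, 31->9, 40->10, 42->11
Step 2: Rank sum for X: R1 = 1 + 2 + 6 + 7.5 = 16.5.
Step 3: U_X = R1 - n1(n1+1)/2 = 16.5 - 4*5/2 = 16.5 - 10 = 6.5.
       U_Y = n1*n2 - U_X = 28 - 6.5 = 21.5.
Step 4: Ties are present, so use the tie-corrected normal approximation (with continuity correction) for the p-value.
Step 5: p-value = 0.184875; compare to alpha = 0.05. fail to reject H0.

U_X = 6.5, p = 0.184875, fail to reject H0 at alpha = 0.05.


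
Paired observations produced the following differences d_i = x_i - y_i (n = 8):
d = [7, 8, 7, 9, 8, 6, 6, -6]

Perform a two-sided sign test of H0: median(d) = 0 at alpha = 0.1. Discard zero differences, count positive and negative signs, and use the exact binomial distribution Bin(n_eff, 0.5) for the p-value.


Step 1: Discard zero differences. Original n = 8; n_eff = number of nonzero differences = 8.
Nonzero differences (with sign): +7, +8, +7, +9, +8, +6, +6, -6
Step 2: Count signs: positive = 7, negative = 1.
Step 3: Under H0: P(positive) = 0.5, so the number of positives S ~ Bin(8, 0.5).
Step 4: Two-sided exact p-value = sum of Bin(8,0.5) probabilities at or below the observed probability = 0.070312.
Step 5: alpha = 0.1. reject H0.

n_eff = 8, pos = 7, neg = 1, p = 0.070312, reject H0.


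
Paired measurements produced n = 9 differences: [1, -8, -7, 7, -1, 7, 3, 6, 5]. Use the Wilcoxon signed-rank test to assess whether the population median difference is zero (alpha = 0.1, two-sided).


Step 1: Drop any zero differences (none here) and take |d_i|.
|d| = [1, 8, 7, 7, 1, 7, 3, 6, 5]
Step 2: Midrank |d_i| (ties get averaged ranks).
ranks: |1|->1.5, |8|->9, |7|->7, |7|->7, |1|->1.5, |7|->7, |3|->3, |6|->5, |5|->4
Step 3: Attach original signs; sum ranks with positive sign and with negative sign.
W+ = 1.5 + 7 + 7 + 3 + 5 + 4 = 27.5
W- = 9 + 7 + 1.5 = 17.5
(Check: W+ + W- = 45 should equal n(n+1)/2 = 45.)
Step 4: Test statistic W = min(W+, W-) = 17.5.
Step 5: Ties in |d|, so use the tie-corrected normal approximation.
        E[W] = n(n+1)/4 = 9*10/4 = 22.5.
        Tie groups: |d|=1 (t=2), |d|=7 (t=3); sum(t^3 - t) = 30.
        Var[W] = n(n+1)(2n+1)/24 - sum(t^3-t)/48 = 1710/24 - 30/48 = 70.625.
        z = (W - E[W]) / sqrt(Var[W]) = (17.5 - 22.5) / 8.4039 = -0.5950.
        Two-sided p = 2*Phi(z) = 0.551867.
Step 6: alpha = 0.1. fail to reject H0.

W+ = 27.5, W- = 17.5, W = min = 17.5, p = 0.551867, fail to reject H0.


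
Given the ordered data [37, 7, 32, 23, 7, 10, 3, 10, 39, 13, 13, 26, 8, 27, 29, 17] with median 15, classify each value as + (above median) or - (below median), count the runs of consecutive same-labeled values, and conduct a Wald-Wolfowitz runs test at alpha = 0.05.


Step 1: Compute median = 15; label A = above, B = below.
Labels in order: ABAABBBBABBABAAA  (n_A = 8, n_B = 8)
Step 2: Count runs R = 9.
Step 3: Under H0 (random ordering), E[R] = 2*n_A*n_B/(n_A+n_B) + 1 = 2*8*8/16 + 1 = 9.0000.
        Var[R] = 2*n_A*n_B*(2*n_A*n_B - n_A - n_B) / ((n_A+n_B)^2 * (n_A+n_B-1)) = 14336/3840 = 3.7333.
        SD[R] = 1.9322.
Step 4: R = E[R], so z = 0 with no continuity correction.
Step 5: Two-sided p-value via normal approximation = 2*(1 - Phi(|z|)) = 1.000000.
Step 6: alpha = 0.05. fail to reject H0.

R = 9, z = 0.0000, p = 1.000000, fail to reject H0.


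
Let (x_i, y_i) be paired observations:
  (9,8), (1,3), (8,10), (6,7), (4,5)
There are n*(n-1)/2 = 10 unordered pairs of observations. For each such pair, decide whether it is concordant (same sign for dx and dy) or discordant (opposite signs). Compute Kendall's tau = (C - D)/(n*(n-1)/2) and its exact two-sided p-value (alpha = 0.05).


Step 1: Enumerate the 10 unordered pairs (i,j) with i<j and classify each by sign(x_j-x_i) * sign(y_j-y_i).
  (1,2):dx=-8,dy=-5->C; (1,3):dx=-1,dy=+2->D; (1,4):dx=-3,dy=-1->C; (1,5):dx=-5,dy=-3->C
  (2,3):dx=+7,dy=+7->C; (2,4):dx=+5,dy=+4->C; (2,5):dx=+3,dy=+2->C; (3,4):dx=-2,dy=-3->C
  (3,5):dx=-4,dy=-5->C; (4,5):dx=-2,dy=-2->C
Step 2: C = 9, D = 1, total pairs = 10.
Step 3: tau = (C - D)/(n(n-1)/2) = (9 - 1)/10 = 0.800000.
Step 4: Exact two-sided p-value (enumerate n! = 120 permutations of y under H0): p = 0.083333.
Step 5: alpha = 0.05. fail to reject H0.

tau_b = 0.8000 (C=9, D=1), p = 0.083333, fail to reject H0.


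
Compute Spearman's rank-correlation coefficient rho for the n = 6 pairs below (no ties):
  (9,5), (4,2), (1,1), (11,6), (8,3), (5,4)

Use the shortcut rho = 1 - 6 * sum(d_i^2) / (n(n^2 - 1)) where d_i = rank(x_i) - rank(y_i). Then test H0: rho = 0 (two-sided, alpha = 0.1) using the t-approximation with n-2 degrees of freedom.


Step 1: Rank x and y separately (midranks; no ties here).
rank(x): 9->5, 4->2, 1->1, 11->6, 8->4, 5->3
rank(y): 5->5, 2->2, 1->1, 6->6, 3->3, 4->4
Step 2: d_i = R_x(i) - R_y(i); compute d_i^2.
  (5-5)^2=0, (2-2)^2=0, (1-1)^2=0, (6-6)^2=0, (4-3)^2=1, (3-4)^2=1
sum(d^2) = 2.
Step 3: rho = 1 - 6*2 / (6*(6^2 - 1)) = 1 - 12/210 = 0.942857.
Step 4: Under H0, t = rho * sqrt((n-2)/(1-rho^2)) = 5.6595 ~ t(4).
Step 5: Two-sided p-value from the t-distribution with 4 df = 0.004805.
Step 6: alpha = 0.1. reject H0.

rho = 0.9429, p = 0.004805, reject H0 at alpha = 0.1.


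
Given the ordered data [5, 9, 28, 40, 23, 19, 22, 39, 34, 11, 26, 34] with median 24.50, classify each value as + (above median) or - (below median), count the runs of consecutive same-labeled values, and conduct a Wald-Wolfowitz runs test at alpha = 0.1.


Step 1: Compute median = 24.50; label A = above, B = below.
Labels in order: BBAABBBAABAA  (n_A = 6, n_B = 6)
Step 2: Count runs R = 6.
Step 3: Under H0 (random ordering), E[R] = 2*n_A*n_B/(n_A+n_B) + 1 = 2*6*6/12 + 1 = 7.0000.
        Var[R] = 2*n_A*n_B*(2*n_A*n_B - n_A - n_B) / ((n_A+n_B)^2 * (n_A+n_B-1)) = 4320/1584 = 2.7273.
        SD[R] = 1.6514.
Step 4: Continuity-corrected z = (R + 0.5 - E[R]) / SD[R] = (6 + 0.5 - 7.0000) / 1.6514 = -0.3028.
Step 5: Two-sided p-value via normal approximation = 2*(1 - Phi(|z|)) = 0.762069.
Step 6: alpha = 0.1. fail to reject H0.

R = 6, z = -0.3028, p = 0.762069, fail to reject H0.


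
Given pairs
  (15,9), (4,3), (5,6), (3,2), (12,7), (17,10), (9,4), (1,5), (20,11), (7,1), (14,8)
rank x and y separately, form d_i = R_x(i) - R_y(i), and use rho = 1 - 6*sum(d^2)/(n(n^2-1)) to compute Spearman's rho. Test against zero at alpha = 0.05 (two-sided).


Step 1: Rank x and y separately (midranks; no ties here).
rank(x): 15->9, 4->3, 5->4, 3->2, 12->7, 17->10, 9->6, 1->1, 20->11, 7->5, 14->8
rank(y): 9->9, 3->3, 6->6, 2->2, 7->7, 10->10, 4->4, 5->5, 11->11, 1->1, 8->8
Step 2: d_i = R_x(i) - R_y(i); compute d_i^2.
  (9-9)^2=0, (3-3)^2=0, (4-6)^2=4, (2-2)^2=0, (7-7)^2=0, (10-10)^2=0, (6-4)^2=4, (1-5)^2=16, (11-11)^2=0, (5-1)^2=16, (8-8)^2=0
sum(d^2) = 40.
Step 3: rho = 1 - 6*40 / (11*(11^2 - 1)) = 1 - 240/1320 = 0.818182.
Step 4: Under H0, t = rho * sqrt((n-2)/(1-rho^2)) = 4.2691 ~ t(9).
Step 5: Two-sided p-value from the t-distribution with 9 df = 0.002083.
Step 6: alpha = 0.05. reject H0.

rho = 0.8182, p = 0.002083, reject H0 at alpha = 0.05.


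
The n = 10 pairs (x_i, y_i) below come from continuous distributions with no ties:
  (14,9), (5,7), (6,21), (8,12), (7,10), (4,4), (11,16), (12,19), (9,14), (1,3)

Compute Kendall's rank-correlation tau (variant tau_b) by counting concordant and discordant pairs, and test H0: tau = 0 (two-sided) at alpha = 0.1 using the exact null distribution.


Step 1: Enumerate the 45 unordered pairs (i,j) with i<j and classify each by sign(x_j-x_i) * sign(y_j-y_i).
  (1,2):dx=-9,dy=-2->C; (1,3):dx=-8,dy=+12->D; (1,4):dx=-6,dy=+3->D; (1,5):dx=-7,dy=+1->D
  (1,6):dx=-10,dy=-5->C; (1,7):dx=-3,dy=+7->D; (1,8):dx=-2,dy=+10->D; (1,9):dx=-5,dy=+5->D
  (1,10):dx=-13,dy=-6->C; (2,3):dx=+1,dy=+14->C; (2,4):dx=+3,dy=+5->C; (2,5):dx=+2,dy=+3->C
  (2,6):dx=-1,dy=-3->C; (2,7):dx=+6,dy=+9->C; (2,8):dx=+7,dy=+12->C; (2,9):dx=+4,dy=+7->C
  (2,10):dx=-4,dy=-4->C; (3,4):dx=+2,dy=-9->D; (3,5):dx=+1,dy=-11->D; (3,6):dx=-2,dy=-17->C
  (3,7):dx=+5,dy=-5->D; (3,8):dx=+6,dy=-2->D; (3,9):dx=+3,dy=-7->D; (3,10):dx=-5,dy=-18->C
  (4,5):dx=-1,dy=-2->C; (4,6):dx=-4,dy=-8->C; (4,7):dx=+3,dy=+4->C; (4,8):dx=+4,dy=+7->C
  (4,9):dx=+1,dy=+2->C; (4,10):dx=-7,dy=-9->C; (5,6):dx=-3,dy=-6->C; (5,7):dx=+4,dy=+6->C
  (5,8):dx=+5,dy=+9->C; (5,9):dx=+2,dy=+4->C; (5,10):dx=-6,dy=-7->C; (6,7):dx=+7,dy=+12->C
  (6,8):dx=+8,dy=+15->C; (6,9):dx=+5,dy=+10->C; (6,10):dx=-3,dy=-1->C; (7,8):dx=+1,dy=+3->C
  (7,9):dx=-2,dy=-2->C; (7,10):dx=-10,dy=-13->C; (8,9):dx=-3,dy=-5->C; (8,10):dx=-11,dy=-16->C
  (9,10):dx=-8,dy=-11->C
Step 2: C = 34, D = 11, total pairs = 45.
Step 3: tau = (C - D)/(n(n-1)/2) = (34 - 11)/45 = 0.511111.
Step 4: Exact two-sided p-value (enumerate n! = 3628800 permutations of y under H0): p = 0.046623.
Step 5: alpha = 0.1. reject H0.

tau_b = 0.5111 (C=34, D=11), p = 0.046623, reject H0.


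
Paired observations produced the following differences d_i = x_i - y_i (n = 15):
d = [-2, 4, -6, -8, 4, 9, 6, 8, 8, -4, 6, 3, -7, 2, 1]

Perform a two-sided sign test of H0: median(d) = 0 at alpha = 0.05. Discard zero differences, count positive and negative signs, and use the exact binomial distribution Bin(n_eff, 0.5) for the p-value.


Step 1: Discard zero differences. Original n = 15; n_eff = number of nonzero differences = 15.
Nonzero differences (with sign): -2, +4, -6, -8, +4, +9, +6, +8, +8, -4, +6, +3, -7, +2, +1
Step 2: Count signs: positive = 10, negative = 5.
Step 3: Under H0: P(positive) = 0.5, so the number of positives S ~ Bin(15, 0.5).
Step 4: Two-sided exact p-value = sum of Bin(15,0.5) probabilities at or below the observed probability = 0.301758.
Step 5: alpha = 0.05. fail to reject H0.

n_eff = 15, pos = 10, neg = 5, p = 0.301758, fail to reject H0.


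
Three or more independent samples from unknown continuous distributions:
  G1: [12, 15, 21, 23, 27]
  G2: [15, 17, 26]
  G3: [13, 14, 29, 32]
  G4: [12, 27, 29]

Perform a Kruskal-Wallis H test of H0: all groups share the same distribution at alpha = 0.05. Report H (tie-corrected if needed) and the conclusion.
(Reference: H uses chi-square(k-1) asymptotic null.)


Step 1: Combine all N = 15 observations and assign midranks.
sorted (value, group, rank): (12,G1,1.5), (12,G4,1.5), (13,G3,3), (14,G3,4), (15,G1,5.5), (15,G2,5.5), (17,G2,7), (21,G1,8), (23,G1,9), (26,G2,10), (27,G1,11.5), (27,G4,11.5), (29,G3,13.5), (29,G4,13.5), (32,G3,15)
Step 2: Sum ranks within each group.
R_1 = 35.5 (n_1 = 5)
R_2 = 22.5 (n_2 = 3)
R_3 = 35.5 (n_3 = 4)
R_4 = 26.5 (n_4 = 3)
Step 3: H = 12/(N(N+1)) * sum(R_i^2/n_i) - 3(N+1)
     = 12/(15*16) * (35.5^2/5 + 22.5^2/3 + 35.5^2/4 + 26.5^2/3) - 3*16
     = 0.050000 * 969.946 - 48
     = 0.497292.
Step 4: Ties present; correction factor C = 1 - 24/(15^3 - 15) = 0.992857. Corrected H = 0.497292 / 0.992857 = 0.500869.
Step 5: Under H0, H ~ chi^2(3); p-value = 0.918700.
Step 6: alpha = 0.05. fail to reject H0.

H = 0.5009, df = 3, p = 0.918700, fail to reject H0.


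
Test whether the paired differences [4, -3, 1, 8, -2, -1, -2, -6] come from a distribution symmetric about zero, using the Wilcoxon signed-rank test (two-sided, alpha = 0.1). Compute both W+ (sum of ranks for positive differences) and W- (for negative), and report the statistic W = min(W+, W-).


Step 1: Drop any zero differences (none here) and take |d_i|.
|d| = [4, 3, 1, 8, 2, 1, 2, 6]
Step 2: Midrank |d_i| (ties get averaged ranks).
ranks: |4|->6, |3|->5, |1|->1.5, |8|->8, |2|->3.5, |1|->1.5, |2|->3.5, |6|->7
Step 3: Attach original signs; sum ranks with positive sign and with negative sign.
W+ = 6 + 1.5 + 8 = 15.5
W- = 5 + 3.5 + 1.5 + 3.5 + 7 = 20.5
(Check: W+ + W- = 36 should equal n(n+1)/2 = 36.)
Step 4: Test statistic W = min(W+, W-) = 15.5.
Step 5: Ties in |d|, so use the tie-corrected normal approximation.
        E[W] = n(n+1)/4 = 8*9/4 = 18.
        Tie groups: |d|=1 (t=2), |d|=2 (t=2); sum(t^3 - t) = 12.
        Var[W] = n(n+1)(2n+1)/24 - sum(t^3-t)/48 = 1224/24 - 12/48 = 50.75.
        z = (W - E[W]) / sqrt(Var[W]) = (15.5 - 18) / 7.1239 = -0.3509.
        Two-sided p = 2*Phi(z) = 0.725640.
Step 6: alpha = 0.1. fail to reject H0.

W+ = 15.5, W- = 20.5, W = min = 15.5, p = 0.725640, fail to reject H0.


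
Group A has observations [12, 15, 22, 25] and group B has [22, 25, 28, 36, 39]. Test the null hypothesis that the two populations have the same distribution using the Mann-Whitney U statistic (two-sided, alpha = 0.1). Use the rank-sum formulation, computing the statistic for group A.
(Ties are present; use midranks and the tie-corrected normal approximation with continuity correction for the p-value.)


Step 1: Combine and sort all 9 observations; assign midranks.
sorted (value, group): (12,X), (15,X), (22,X), (22,Y), (25,X), (25,Y), (28,Y), (36,Y), (39,Y)
ranks: 12->1, 15->2, 22->3.5, 22->3.5, 25->5.5, 25->5.5, 28->7, 36->8, 39->9
Step 2: Rank sum for X: R1 = 1 + 2 + 3.5 + 5.5 = 12.
Step 3: U_X = R1 - n1(n1+1)/2 = 12 - 4*5/2 = 12 - 10 = 2.
       U_Y = n1*n2 - U_X = 20 - 2 = 18.
Step 4: Ties are present, so use the tie-corrected normal approximation (with continuity correction) for the p-value.
Step 5: p-value = 0.063937; compare to alpha = 0.1. reject H0.

U_X = 2, p = 0.063937, reject H0 at alpha = 0.1.


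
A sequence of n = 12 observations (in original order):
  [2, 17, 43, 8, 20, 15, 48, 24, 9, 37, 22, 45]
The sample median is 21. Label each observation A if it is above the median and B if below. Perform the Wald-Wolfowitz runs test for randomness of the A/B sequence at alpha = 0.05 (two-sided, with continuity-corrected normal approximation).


Step 1: Compute median = 21; label A = above, B = below.
Labels in order: BBABBBAABAAA  (n_A = 6, n_B = 6)
Step 2: Count runs R = 6.
Step 3: Under H0 (random ordering), E[R] = 2*n_A*n_B/(n_A+n_B) + 1 = 2*6*6/12 + 1 = 7.0000.
        Var[R] = 2*n_A*n_B*(2*n_A*n_B - n_A - n_B) / ((n_A+n_B)^2 * (n_A+n_B-1)) = 4320/1584 = 2.7273.
        SD[R] = 1.6514.
Step 4: Continuity-corrected z = (R + 0.5 - E[R]) / SD[R] = (6 + 0.5 - 7.0000) / 1.6514 = -0.3028.
Step 5: Two-sided p-value via normal approximation = 2*(1 - Phi(|z|)) = 0.762069.
Step 6: alpha = 0.05. fail to reject H0.

R = 6, z = -0.3028, p = 0.762069, fail to reject H0.


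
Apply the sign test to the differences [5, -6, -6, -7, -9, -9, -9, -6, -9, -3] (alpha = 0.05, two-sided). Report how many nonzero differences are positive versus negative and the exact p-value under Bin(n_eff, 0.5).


Step 1: Discard zero differences. Original n = 10; n_eff = number of nonzero differences = 10.
Nonzero differences (with sign): +5, -6, -6, -7, -9, -9, -9, -6, -9, -3
Step 2: Count signs: positive = 1, negative = 9.
Step 3: Under H0: P(positive) = 0.5, so the number of positives S ~ Bin(10, 0.5).
Step 4: Two-sided exact p-value = sum of Bin(10,0.5) probabilities at or below the observed probability = 0.021484.
Step 5: alpha = 0.05. reject H0.

n_eff = 10, pos = 1, neg = 9, p = 0.021484, reject H0.


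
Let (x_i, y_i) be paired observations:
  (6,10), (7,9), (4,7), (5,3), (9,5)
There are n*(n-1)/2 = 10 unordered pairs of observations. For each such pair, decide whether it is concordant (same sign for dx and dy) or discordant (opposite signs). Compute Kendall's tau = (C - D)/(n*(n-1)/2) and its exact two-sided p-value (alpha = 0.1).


Step 1: Enumerate the 10 unordered pairs (i,j) with i<j and classify each by sign(x_j-x_i) * sign(y_j-y_i).
  (1,2):dx=+1,dy=-1->D; (1,3):dx=-2,dy=-3->C; (1,4):dx=-1,dy=-7->C; (1,5):dx=+3,dy=-5->D
  (2,3):dx=-3,dy=-2->C; (2,4):dx=-2,dy=-6->C; (2,5):dx=+2,dy=-4->D; (3,4):dx=+1,dy=-4->D
  (3,5):dx=+5,dy=-2->D; (4,5):dx=+4,dy=+2->C
Step 2: C = 5, D = 5, total pairs = 10.
Step 3: tau = (C - D)/(n(n-1)/2) = (5 - 5)/10 = 0.000000.
Step 4: Exact two-sided p-value (enumerate n! = 120 permutations of y under H0): p = 1.000000.
Step 5: alpha = 0.1. fail to reject H0.

tau_b = 0.0000 (C=5, D=5), p = 1.000000, fail to reject H0.


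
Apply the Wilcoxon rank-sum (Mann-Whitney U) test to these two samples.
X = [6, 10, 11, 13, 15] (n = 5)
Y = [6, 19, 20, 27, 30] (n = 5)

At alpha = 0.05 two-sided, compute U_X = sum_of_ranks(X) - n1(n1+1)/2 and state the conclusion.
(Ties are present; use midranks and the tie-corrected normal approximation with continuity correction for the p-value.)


Step 1: Combine and sort all 10 observations; assign midranks.
sorted (value, group): (6,X), (6,Y), (10,X), (11,X), (13,X), (15,X), (19,Y), (20,Y), (27,Y), (30,Y)
ranks: 6->1.5, 6->1.5, 10->3, 11->4, 13->5, 15->6, 19->7, 20->8, 27->9, 30->10
Step 2: Rank sum for X: R1 = 1.5 + 3 + 4 + 5 + 6 = 19.5.
Step 3: U_X = R1 - n1(n1+1)/2 = 19.5 - 5*6/2 = 19.5 - 15 = 4.5.
       U_Y = n1*n2 - U_X = 25 - 4.5 = 20.5.
Step 4: Ties are present, so use the tie-corrected normal approximation (with continuity correction) for the p-value.
Step 5: p-value = 0.116074; compare to alpha = 0.05. fail to reject H0.

U_X = 4.5, p = 0.116074, fail to reject H0 at alpha = 0.05.


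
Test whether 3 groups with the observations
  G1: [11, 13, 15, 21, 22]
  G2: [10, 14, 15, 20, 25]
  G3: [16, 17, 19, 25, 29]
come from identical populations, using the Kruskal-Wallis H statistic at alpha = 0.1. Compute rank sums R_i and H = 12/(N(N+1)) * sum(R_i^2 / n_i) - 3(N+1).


Step 1: Combine all N = 15 observations and assign midranks.
sorted (value, group, rank): (10,G2,1), (11,G1,2), (13,G1,3), (14,G2,4), (15,G1,5.5), (15,G2,5.5), (16,G3,7), (17,G3,8), (19,G3,9), (20,G2,10), (21,G1,11), (22,G1,12), (25,G2,13.5), (25,G3,13.5), (29,G3,15)
Step 2: Sum ranks within each group.
R_1 = 33.5 (n_1 = 5)
R_2 = 34 (n_2 = 5)
R_3 = 52.5 (n_3 = 5)
Step 3: H = 12/(N(N+1)) * sum(R_i^2/n_i) - 3(N+1)
     = 12/(15*16) * (33.5^2/5 + 34^2/5 + 52.5^2/5) - 3*16
     = 0.050000 * 1006.9 - 48
     = 2.345000.
Step 4: Ties present; correction factor C = 1 - 12/(15^3 - 15) = 0.996429. Corrected H = 2.345000 / 0.996429 = 2.353405.
Step 5: Under H0, H ~ chi^2(2); p-value = 0.308294.
Step 6: alpha = 0.1. fail to reject H0.

H = 2.3534, df = 2, p = 0.308294, fail to reject H0.


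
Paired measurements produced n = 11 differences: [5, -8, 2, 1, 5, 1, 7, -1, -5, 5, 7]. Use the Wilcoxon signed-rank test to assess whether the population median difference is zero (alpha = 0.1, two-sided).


Step 1: Drop any zero differences (none here) and take |d_i|.
|d| = [5, 8, 2, 1, 5, 1, 7, 1, 5, 5, 7]
Step 2: Midrank |d_i| (ties get averaged ranks).
ranks: |5|->6.5, |8|->11, |2|->4, |1|->2, |5|->6.5, |1|->2, |7|->9.5, |1|->2, |5|->6.5, |5|->6.5, |7|->9.5
Step 3: Attach original signs; sum ranks with positive sign and with negative sign.
W+ = 6.5 + 4 + 2 + 6.5 + 2 + 9.5 + 6.5 + 9.5 = 46.5
W- = 11 + 2 + 6.5 = 19.5
(Check: W+ + W- = 66 should equal n(n+1)/2 = 66.)
Step 4: Test statistic W = min(W+, W-) = 19.5.
Step 5: Ties in |d|, so use the tie-corrected normal approximation.
        E[W] = n(n+1)/4 = 11*12/4 = 33.
        Tie groups: |d|=1 (t=3), |d|=5 (t=4), |d|=7 (t=2); sum(t^3 - t) = 90.
        Var[W] = n(n+1)(2n+1)/24 - sum(t^3-t)/48 = 3036/24 - 90/48 = 124.625.
        z = (W - E[W]) / sqrt(Var[W]) = (19.5 - 33) / 11.1636 = -1.2093.
        Two-sided p = 2*Phi(z) = 0.226551.
Step 6: alpha = 0.1. fail to reject H0.

W+ = 46.5, W- = 19.5, W = min = 19.5, p = 0.226551, fail to reject H0.


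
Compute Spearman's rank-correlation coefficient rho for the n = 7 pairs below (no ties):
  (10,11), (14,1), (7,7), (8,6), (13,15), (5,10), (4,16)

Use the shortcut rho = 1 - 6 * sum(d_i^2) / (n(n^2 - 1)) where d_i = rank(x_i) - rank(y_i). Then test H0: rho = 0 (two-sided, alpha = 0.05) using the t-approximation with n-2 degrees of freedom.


Step 1: Rank x and y separately (midranks; no ties here).
rank(x): 10->5, 14->7, 7->3, 8->4, 13->6, 5->2, 4->1
rank(y): 11->5, 1->1, 7->3, 6->2, 15->6, 10->4, 16->7
Step 2: d_i = R_x(i) - R_y(i); compute d_i^2.
  (5-5)^2=0, (7-1)^2=36, (3-3)^2=0, (4-2)^2=4, (6-6)^2=0, (2-4)^2=4, (1-7)^2=36
sum(d^2) = 80.
Step 3: rho = 1 - 6*80 / (7*(7^2 - 1)) = 1 - 480/336 = -0.428571.
Step 4: Under H0, t = rho * sqrt((n-2)/(1-rho^2)) = -1.0607 ~ t(5).
Step 5: Two-sided p-value from the t-distribution with 5 df = 0.337368.
Step 6: alpha = 0.05. fail to reject H0.

rho = -0.4286, p = 0.337368, fail to reject H0 at alpha = 0.05.


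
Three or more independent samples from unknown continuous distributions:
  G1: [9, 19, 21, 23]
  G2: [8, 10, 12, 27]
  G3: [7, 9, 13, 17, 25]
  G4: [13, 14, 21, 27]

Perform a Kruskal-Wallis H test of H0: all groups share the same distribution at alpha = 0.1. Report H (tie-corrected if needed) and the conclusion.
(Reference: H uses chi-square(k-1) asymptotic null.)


Step 1: Combine all N = 17 observations and assign midranks.
sorted (value, group, rank): (7,G3,1), (8,G2,2), (9,G1,3.5), (9,G3,3.5), (10,G2,5), (12,G2,6), (13,G3,7.5), (13,G4,7.5), (14,G4,9), (17,G3,10), (19,G1,11), (21,G1,12.5), (21,G4,12.5), (23,G1,14), (25,G3,15), (27,G2,16.5), (27,G4,16.5)
Step 2: Sum ranks within each group.
R_1 = 41 (n_1 = 4)
R_2 = 29.5 (n_2 = 4)
R_3 = 37 (n_3 = 5)
R_4 = 45.5 (n_4 = 4)
Step 3: H = 12/(N(N+1)) * sum(R_i^2/n_i) - 3(N+1)
     = 12/(17*18) * (41^2/4 + 29.5^2/4 + 37^2/5 + 45.5^2/4) - 3*18
     = 0.039216 * 1429.17 - 54
     = 2.046078.
Step 4: Ties present; correction factor C = 1 - 24/(17^3 - 17) = 0.995098. Corrected H = 2.046078 / 0.995098 = 2.056158.
Step 5: Under H0, H ~ chi^2(3); p-value = 0.560833.
Step 6: alpha = 0.1. fail to reject H0.

H = 2.0562, df = 3, p = 0.560833, fail to reject H0.


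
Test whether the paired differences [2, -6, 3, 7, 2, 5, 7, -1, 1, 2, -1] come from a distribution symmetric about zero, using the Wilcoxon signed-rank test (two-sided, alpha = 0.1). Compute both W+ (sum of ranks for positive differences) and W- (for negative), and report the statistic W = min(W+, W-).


Step 1: Drop any zero differences (none here) and take |d_i|.
|d| = [2, 6, 3, 7, 2, 5, 7, 1, 1, 2, 1]
Step 2: Midrank |d_i| (ties get averaged ranks).
ranks: |2|->5, |6|->9, |3|->7, |7|->10.5, |2|->5, |5|->8, |7|->10.5, |1|->2, |1|->2, |2|->5, |1|->2
Step 3: Attach original signs; sum ranks with positive sign and with negative sign.
W+ = 5 + 7 + 10.5 + 5 + 8 + 10.5 + 2 + 5 = 53
W- = 9 + 2 + 2 = 13
(Check: W+ + W- = 66 should equal n(n+1)/2 = 66.)
Step 4: Test statistic W = min(W+, W-) = 13.
Step 5: Ties in |d|, so use the tie-corrected normal approximation.
        E[W] = n(n+1)/4 = 11*12/4 = 33.
        Tie groups: |d|=1 (t=3), |d|=2 (t=3), |d|=7 (t=2); sum(t^3 - t) = 54.
        Var[W] = n(n+1)(2n+1)/24 - sum(t^3-t)/48 = 3036/24 - 54/48 = 125.375.
        z = (W - E[W]) / sqrt(Var[W]) = (13 - 33) / 11.1971 = -1.7862.
        Two-sided p = 2*Phi(z) = 0.074071.
Step 6: alpha = 0.1. reject H0.

W+ = 53, W- = 13, W = min = 13, p = 0.074071, reject H0.


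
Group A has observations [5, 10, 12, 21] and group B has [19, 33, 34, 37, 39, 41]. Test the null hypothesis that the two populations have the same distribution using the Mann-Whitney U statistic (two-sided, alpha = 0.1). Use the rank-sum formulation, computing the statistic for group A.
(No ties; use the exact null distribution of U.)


Step 1: Combine and sort all 10 observations; assign midranks.
sorted (value, group): (5,X), (10,X), (12,X), (19,Y), (21,X), (33,Y), (34,Y), (37,Y), (39,Y), (41,Y)
ranks: 5->1, 10->2, 12->3, 19->4, 21->5, 33->6, 34->7, 37->8, 39->9, 41->10
Step 2: Rank sum for X: R1 = 1 + 2 + 3 + 5 = 11.
Step 3: U_X = R1 - n1(n1+1)/2 = 11 - 4*5/2 = 11 - 10 = 1.
       U_Y = n1*n2 - U_X = 24 - 1 = 23.
Step 4: No ties, so the exact null distribution of U (based on enumerating the C(10,4) = 210 equally likely rank assignments) gives the two-sided p-value.
Step 5: p-value = 0.019048; compare to alpha = 0.1. reject H0.

U_X = 1, p = 0.019048, reject H0 at alpha = 0.1.


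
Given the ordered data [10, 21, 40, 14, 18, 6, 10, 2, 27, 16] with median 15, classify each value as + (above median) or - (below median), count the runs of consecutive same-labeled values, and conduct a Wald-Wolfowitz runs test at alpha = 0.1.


Step 1: Compute median = 15; label A = above, B = below.
Labels in order: BAABABBBAA  (n_A = 5, n_B = 5)
Step 2: Count runs R = 6.
Step 3: Under H0 (random ordering), E[R] = 2*n_A*n_B/(n_A+n_B) + 1 = 2*5*5/10 + 1 = 6.0000.
        Var[R] = 2*n_A*n_B*(2*n_A*n_B - n_A - n_B) / ((n_A+n_B)^2 * (n_A+n_B-1)) = 2000/900 = 2.2222.
        SD[R] = 1.4907.
Step 4: R = E[R], so z = 0 with no continuity correction.
Step 5: Two-sided p-value via normal approximation = 2*(1 - Phi(|z|)) = 1.000000.
Step 6: alpha = 0.1. fail to reject H0.

R = 6, z = 0.0000, p = 1.000000, fail to reject H0.


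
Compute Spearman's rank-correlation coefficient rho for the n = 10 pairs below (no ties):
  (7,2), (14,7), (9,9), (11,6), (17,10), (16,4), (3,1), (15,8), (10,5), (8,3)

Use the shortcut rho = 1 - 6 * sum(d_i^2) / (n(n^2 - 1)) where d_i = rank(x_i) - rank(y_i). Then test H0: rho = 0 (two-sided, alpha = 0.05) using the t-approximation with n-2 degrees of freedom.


Step 1: Rank x and y separately (midranks; no ties here).
rank(x): 7->2, 14->7, 9->4, 11->6, 17->10, 16->9, 3->1, 15->8, 10->5, 8->3
rank(y): 2->2, 7->7, 9->9, 6->6, 10->10, 4->4, 1->1, 8->8, 5->5, 3->3
Step 2: d_i = R_x(i) - R_y(i); compute d_i^2.
  (2-2)^2=0, (7-7)^2=0, (4-9)^2=25, (6-6)^2=0, (10-10)^2=0, (9-4)^2=25, (1-1)^2=0, (8-8)^2=0, (5-5)^2=0, (3-3)^2=0
sum(d^2) = 50.
Step 3: rho = 1 - 6*50 / (10*(10^2 - 1)) = 1 - 300/990 = 0.696970.
Step 4: Under H0, t = rho * sqrt((n-2)/(1-rho^2)) = 2.7490 ~ t(8).
Step 5: Two-sided p-value from the t-distribution with 8 df = 0.025097.
Step 6: alpha = 0.05. reject H0.

rho = 0.6970, p = 0.025097, reject H0 at alpha = 0.05.


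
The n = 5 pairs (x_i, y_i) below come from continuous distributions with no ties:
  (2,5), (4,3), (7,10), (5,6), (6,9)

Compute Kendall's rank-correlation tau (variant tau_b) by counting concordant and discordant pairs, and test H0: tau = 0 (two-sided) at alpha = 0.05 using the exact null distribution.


Step 1: Enumerate the 10 unordered pairs (i,j) with i<j and classify each by sign(x_j-x_i) * sign(y_j-y_i).
  (1,2):dx=+2,dy=-2->D; (1,3):dx=+5,dy=+5->C; (1,4):dx=+3,dy=+1->C; (1,5):dx=+4,dy=+4->C
  (2,3):dx=+3,dy=+7->C; (2,4):dx=+1,dy=+3->C; (2,5):dx=+2,dy=+6->C; (3,4):dx=-2,dy=-4->C
  (3,5):dx=-1,dy=-1->C; (4,5):dx=+1,dy=+3->C
Step 2: C = 9, D = 1, total pairs = 10.
Step 3: tau = (C - D)/(n(n-1)/2) = (9 - 1)/10 = 0.800000.
Step 4: Exact two-sided p-value (enumerate n! = 120 permutations of y under H0): p = 0.083333.
Step 5: alpha = 0.05. fail to reject H0.

tau_b = 0.8000 (C=9, D=1), p = 0.083333, fail to reject H0.


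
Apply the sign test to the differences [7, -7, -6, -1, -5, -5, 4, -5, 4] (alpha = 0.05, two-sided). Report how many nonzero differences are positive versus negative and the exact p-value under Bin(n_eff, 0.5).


Step 1: Discard zero differences. Original n = 9; n_eff = number of nonzero differences = 9.
Nonzero differences (with sign): +7, -7, -6, -1, -5, -5, +4, -5, +4
Step 2: Count signs: positive = 3, negative = 6.
Step 3: Under H0: P(positive) = 0.5, so the number of positives S ~ Bin(9, 0.5).
Step 4: Two-sided exact p-value = sum of Bin(9,0.5) probabilities at or below the observed probability = 0.507812.
Step 5: alpha = 0.05. fail to reject H0.

n_eff = 9, pos = 3, neg = 6, p = 0.507812, fail to reject H0.


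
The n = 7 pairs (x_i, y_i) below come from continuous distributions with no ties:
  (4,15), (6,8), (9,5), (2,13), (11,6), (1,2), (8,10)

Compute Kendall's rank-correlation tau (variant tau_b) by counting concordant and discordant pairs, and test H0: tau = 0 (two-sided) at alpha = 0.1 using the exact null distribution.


Step 1: Enumerate the 21 unordered pairs (i,j) with i<j and classify each by sign(x_j-x_i) * sign(y_j-y_i).
  (1,2):dx=+2,dy=-7->D; (1,3):dx=+5,dy=-10->D; (1,4):dx=-2,dy=-2->C; (1,5):dx=+7,dy=-9->D
  (1,6):dx=-3,dy=-13->C; (1,7):dx=+4,dy=-5->D; (2,3):dx=+3,dy=-3->D; (2,4):dx=-4,dy=+5->D
  (2,5):dx=+5,dy=-2->D; (2,6):dx=-5,dy=-6->C; (2,7):dx=+2,dy=+2->C; (3,4):dx=-7,dy=+8->D
  (3,5):dx=+2,dy=+1->C; (3,6):dx=-8,dy=-3->C; (3,7):dx=-1,dy=+5->D; (4,5):dx=+9,dy=-7->D
  (4,6):dx=-1,dy=-11->C; (4,7):dx=+6,dy=-3->D; (5,6):dx=-10,dy=-4->C; (5,7):dx=-3,dy=+4->D
  (6,7):dx=+7,dy=+8->C
Step 2: C = 9, D = 12, total pairs = 21.
Step 3: tau = (C - D)/(n(n-1)/2) = (9 - 12)/21 = -0.142857.
Step 4: Exact two-sided p-value (enumerate n! = 5040 permutations of y under H0): p = 0.772619.
Step 5: alpha = 0.1. fail to reject H0.

tau_b = -0.1429 (C=9, D=12), p = 0.772619, fail to reject H0.


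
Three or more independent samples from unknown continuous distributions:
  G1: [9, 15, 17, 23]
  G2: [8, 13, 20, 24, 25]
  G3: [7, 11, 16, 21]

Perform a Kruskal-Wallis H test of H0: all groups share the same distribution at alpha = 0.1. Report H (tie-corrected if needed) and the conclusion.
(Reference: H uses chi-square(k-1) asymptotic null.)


Step 1: Combine all N = 13 observations and assign midranks.
sorted (value, group, rank): (7,G3,1), (8,G2,2), (9,G1,3), (11,G3,4), (13,G2,5), (15,G1,6), (16,G3,7), (17,G1,8), (20,G2,9), (21,G3,10), (23,G1,11), (24,G2,12), (25,G2,13)
Step 2: Sum ranks within each group.
R_1 = 28 (n_1 = 4)
R_2 = 41 (n_2 = 5)
R_3 = 22 (n_3 = 4)
Step 3: H = 12/(N(N+1)) * sum(R_i^2/n_i) - 3(N+1)
     = 12/(13*14) * (28^2/4 + 41^2/5 + 22^2/4) - 3*14
     = 0.065934 * 653.2 - 42
     = 1.068132.
Step 4: No ties, so H is used without correction.
Step 5: Under H0, H ~ chi^2(2); p-value = 0.586217.
Step 6: alpha = 0.1. fail to reject H0.

H = 1.0681, df = 2, p = 0.586217, fail to reject H0.


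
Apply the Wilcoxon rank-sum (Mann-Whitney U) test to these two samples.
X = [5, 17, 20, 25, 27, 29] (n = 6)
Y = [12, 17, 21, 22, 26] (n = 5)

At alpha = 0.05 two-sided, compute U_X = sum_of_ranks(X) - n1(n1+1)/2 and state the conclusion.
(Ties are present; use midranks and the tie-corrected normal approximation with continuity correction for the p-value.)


Step 1: Combine and sort all 11 observations; assign midranks.
sorted (value, group): (5,X), (12,Y), (17,X), (17,Y), (20,X), (21,Y), (22,Y), (25,X), (26,Y), (27,X), (29,X)
ranks: 5->1, 12->2, 17->3.5, 17->3.5, 20->5, 21->6, 22->7, 25->8, 26->9, 27->10, 29->11
Step 2: Rank sum for X: R1 = 1 + 3.5 + 5 + 8 + 10 + 11 = 38.5.
Step 3: U_X = R1 - n1(n1+1)/2 = 38.5 - 6*7/2 = 38.5 - 21 = 17.5.
       U_Y = n1*n2 - U_X = 30 - 17.5 = 12.5.
Step 4: Ties are present, so use the tie-corrected normal approximation (with continuity correction) for the p-value.
Step 5: p-value = 0.714379; compare to alpha = 0.05. fail to reject H0.

U_X = 17.5, p = 0.714379, fail to reject H0 at alpha = 0.05.


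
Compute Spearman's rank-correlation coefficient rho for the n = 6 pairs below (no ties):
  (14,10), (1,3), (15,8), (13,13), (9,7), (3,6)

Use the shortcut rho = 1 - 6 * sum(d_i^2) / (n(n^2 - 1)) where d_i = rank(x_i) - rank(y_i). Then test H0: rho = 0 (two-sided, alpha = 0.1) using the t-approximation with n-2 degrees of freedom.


Step 1: Rank x and y separately (midranks; no ties here).
rank(x): 14->5, 1->1, 15->6, 13->4, 9->3, 3->2
rank(y): 10->5, 3->1, 8->4, 13->6, 7->3, 6->2
Step 2: d_i = R_x(i) - R_y(i); compute d_i^2.
  (5-5)^2=0, (1-1)^2=0, (6-4)^2=4, (4-6)^2=4, (3-3)^2=0, (2-2)^2=0
sum(d^2) = 8.
Step 3: rho = 1 - 6*8 / (6*(6^2 - 1)) = 1 - 48/210 = 0.771429.
Step 4: Under H0, t = rho * sqrt((n-2)/(1-rho^2)) = 2.4247 ~ t(4).
Step 5: Two-sided p-value from the t-distribution with 4 df = 0.072397.
Step 6: alpha = 0.1. reject H0.

rho = 0.7714, p = 0.072397, reject H0 at alpha = 0.1.
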